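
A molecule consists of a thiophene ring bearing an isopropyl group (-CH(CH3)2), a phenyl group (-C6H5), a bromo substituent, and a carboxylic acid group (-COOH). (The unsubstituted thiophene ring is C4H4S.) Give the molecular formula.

Atom tally by fragment:
  thiophene ring core → C:4 H:4 S:1
  (− 4 ring H displaced by substituents)
  + CH(CH3)2 → C:3 H:7
  + C6H5 → C:6 H:5
  + Br → Br:1
  + COOH → C:1 H:1 O:2
Element totals:
  C: 14
  H: 13
  Br: 1
  O: 2
  S: 1

C14H13BrO2S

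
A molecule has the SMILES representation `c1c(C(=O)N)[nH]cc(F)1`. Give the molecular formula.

Atom tally by fragment:
  pyrrole ring core → C:4 H:5 N:1
  (− 2 ring H displaced by substituents)
  + CONH2 → C:1 H:2 O:1 N:1
  + F → F:1
Element totals:
  C: 5
  H: 5
  F: 1
  N: 2
  O: 1

C5H5FN2O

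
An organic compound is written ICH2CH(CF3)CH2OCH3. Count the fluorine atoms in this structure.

3

Atom tally by fragment:
  ICH2 → C:1 H:2 I:1
  CH(CF3) → C:2 H:1 F:3
  CH2OCH3 → C:2 H:5 O:1
Element totals:
  C: 5
  H: 8
  F: 3
  I: 1
  O: 1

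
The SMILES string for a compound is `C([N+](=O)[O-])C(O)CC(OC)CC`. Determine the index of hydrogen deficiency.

Atom tally by fragment:
  O2NCH2 → C:1 H:2 N:1 O:2
  CH(OH) → C:1 H:2 O:1
  CH2 → C:1 H:2
  CH(OCH3) → C:2 H:4 O:1
  CH2 → C:1 H:2
  CH3 → C:1 H:3
Element totals:
  C: 7
  H: 15
  N: 1
  O: 4
Molecular formula: C7H15NO4.
DoU = (2C + 2 + N − H − X) / 2 = (2·7 + 2 + 1 − 15 − 0) / 2 = 1.

1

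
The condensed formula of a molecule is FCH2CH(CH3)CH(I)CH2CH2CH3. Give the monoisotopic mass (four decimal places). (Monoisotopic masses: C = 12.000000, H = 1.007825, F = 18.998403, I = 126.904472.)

Element totals:
  C: 7
  H: 14
  F: 1
  I: 1
Molecular formula: C7H14FI.
  M = 7(12.0) + 14(1.007825) + 18.998403 + 126.904472
    = 84.000000 + 14.109550 + 18.998403 + 126.904472 = 244.012425

244.0124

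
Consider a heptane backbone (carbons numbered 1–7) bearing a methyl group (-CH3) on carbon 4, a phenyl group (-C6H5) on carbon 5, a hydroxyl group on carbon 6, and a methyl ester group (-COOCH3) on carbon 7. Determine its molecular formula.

C16H24O3

Atom tally by fragment:
  CH3 → C:1 H:3
  CH2 → C:1 H:2
  CH2 → C:1 H:2
  CH(CH3) → C:2 H:4
  CH(C6H5) → C:7 H:6
  CH(OH) → C:1 H:2 O:1
  CH2COOCH3 → C:3 H:5 O:2
Element totals:
  C: 16
  H: 24
  O: 3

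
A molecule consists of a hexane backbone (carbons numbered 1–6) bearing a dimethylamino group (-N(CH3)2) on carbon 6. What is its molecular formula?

C8H19N

Atom tally by fragment:
  CH3 → C:1 H:3
  CH2 → C:1 H:2
  CH2 → C:1 H:2
  CH2 → C:1 H:2
  CH2 → C:1 H:2
  CH2N(CH3)2 → C:3 H:8 N:1
Element totals:
  C: 8
  H: 19
  N: 1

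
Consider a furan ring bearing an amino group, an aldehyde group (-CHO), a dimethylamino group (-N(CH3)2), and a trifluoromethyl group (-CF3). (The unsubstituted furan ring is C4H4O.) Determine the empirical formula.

C8H9F3N2O2

Atom tally by fragment:
  furan ring core → C:4 H:4 O:1
  (− 4 ring H displaced by substituents)
  + NH2 → N:1 H:2
  + CHO → C:1 H:1 O:1
  + N(CH3)2 → N:1 C:2 H:6
  + CF3 → C:1 F:3
Element totals:
  C: 8
  H: 9
  F: 3
  N: 2
  O: 2
Molecular formula: C8H9F3N2O2.
gcd of subscripts (8, 3, 9, 2, 2) = 1, so the empirical formula equals the molecular formula.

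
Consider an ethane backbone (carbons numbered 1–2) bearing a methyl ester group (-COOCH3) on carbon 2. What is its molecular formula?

C4H8O2

Atom tally by fragment:
  CH3 → C:1 H:3
  CH2COOCH3 → C:3 H:5 O:2
Element totals:
  C: 4
  H: 8
  O: 2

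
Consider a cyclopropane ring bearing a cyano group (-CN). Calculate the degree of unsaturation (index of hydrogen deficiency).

3

Atom tally by fragment:
  cyclopropane ring core → C:3 H:6
  (− 1 ring H displaced by substituents)
  + CN → C:1 N:1
Element totals:
  C: 4
  H: 5
  N: 1
Molecular formula: C4H5N.
DoU = (2C + 2 + N − H − X) / 2 = (2·4 + 2 + 1 − 5 − 0) / 2 = 3.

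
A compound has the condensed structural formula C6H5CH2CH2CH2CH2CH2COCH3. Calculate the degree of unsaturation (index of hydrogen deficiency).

Element totals:
  C: 13
  H: 18
  O: 1
Molecular formula: C13H18O.
DoU = (2C + 2 + N − H − X) / 2 = (2·13 + 2 + 0 − 18 − 0) / 2 = 5.

5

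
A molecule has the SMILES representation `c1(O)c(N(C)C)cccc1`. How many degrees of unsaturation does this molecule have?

Atom tally by fragment:
  benzene ring core → C:6 H:6
  (− 2 ring H displaced by substituents)
  + OH → O:1 H:1
  + N(CH3)2 → N:1 C:2 H:6
Element totals:
  C: 8
  H: 11
  N: 1
  O: 1
Molecular formula: C8H11NO.
DoU = (2C + 2 + N − H − X) / 2 = (2·8 + 2 + 1 − 11 − 0) / 2 = 4.

4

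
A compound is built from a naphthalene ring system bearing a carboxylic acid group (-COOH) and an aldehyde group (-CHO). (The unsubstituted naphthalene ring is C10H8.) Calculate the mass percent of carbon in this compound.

Atom tally by fragment:
  naphthalene ring system core → C:10 H:8
  (− 2 ring H displaced by substituents)
  + COOH → C:1 H:1 O:2
  + CHO → C:1 H:1 O:1
Element totals:
  C: 12
  H: 8
  O: 3
Molecular formula: C12H8O3.
Molar mass = 200.193 g/mol.
Mass from C: 12 × 12.011 = 144.132 g/mol.
%C = 144.132 / 200.193 × 100 = 72.00%.

72.00%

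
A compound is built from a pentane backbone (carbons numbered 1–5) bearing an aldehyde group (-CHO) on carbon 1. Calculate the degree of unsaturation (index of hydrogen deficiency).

Atom tally by fragment:
  OHCCH2 → C:2 H:3 O:1
  CH2 → C:1 H:2
  CH2 → C:1 H:2
  CH2 → C:1 H:2
  CH3 → C:1 H:3
Element totals:
  C: 6
  H: 12
  O: 1
Molecular formula: C6H12O.
DoU = (2C + 2 + N − H − X) / 2 = (2·6 + 2 + 0 − 12 − 0) / 2 = 1.

1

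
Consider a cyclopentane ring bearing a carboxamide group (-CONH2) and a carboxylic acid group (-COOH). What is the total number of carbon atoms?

7

Atom tally by fragment:
  cyclopentane ring core → C:5 H:10
  (− 2 ring H displaced by substituents)
  + CONH2 → C:1 H:2 O:1 N:1
  + COOH → C:1 H:1 O:2
Element totals:
  C: 7
  H: 11
  N: 1
  O: 3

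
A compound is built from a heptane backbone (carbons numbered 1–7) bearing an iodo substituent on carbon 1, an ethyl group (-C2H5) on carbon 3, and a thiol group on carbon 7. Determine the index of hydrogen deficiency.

Atom tally by fragment:
  ICH2 → C:1 H:2 I:1
  CH2 → C:1 H:2
  CH(C2H5) → C:3 H:6
  CH2 → C:1 H:2
  CH2 → C:1 H:2
  CH2 → C:1 H:2
  CH2SH → C:1 H:3 S:1
Element totals:
  C: 9
  H: 19
  I: 1
  S: 1
Molecular formula: C9H19IS.
DoU = (2C + 2 + N − H − X) / 2 = (2·9 + 2 + 0 − 19 − 1) / 2 = 0.

0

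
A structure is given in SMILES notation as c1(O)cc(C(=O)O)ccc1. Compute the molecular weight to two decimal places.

Atom tally by fragment:
  benzene ring core → C:6 H:6
  (− 2 ring H displaced by substituents)
  + OH → O:1 H:1
  + COOH → C:1 H:1 O:2
Element totals:
  C: 7
  H: 6
  O: 3
Molecular formula: C7H6O3.
  M = 7(12.011) + 6(1.008) + 3(15.999)
    = 84.077 + 6.048 + 47.997 = 138.122

138.12 g/mol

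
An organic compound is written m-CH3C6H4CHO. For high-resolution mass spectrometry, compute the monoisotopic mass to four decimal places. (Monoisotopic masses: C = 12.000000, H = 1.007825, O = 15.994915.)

Element totals:
  C: 8
  H: 8
  O: 1
Molecular formula: C8H8O.
  M = 8(12.0) + 8(1.007825) + 15.994915
    = 96.000000 + 8.062600 + 15.994915 = 120.057515

120.0575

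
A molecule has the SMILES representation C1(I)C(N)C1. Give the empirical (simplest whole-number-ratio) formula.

C3H6IN

Atom tally by fragment:
  cyclopropane ring core → C:3 H:6
  (− 2 ring H displaced by substituents)
  + I → I:1
  + NH2 → N:1 H:2
Element totals:
  C: 3
  H: 6
  I: 1
  N: 1
Molecular formula: C3H6IN.
gcd of subscripts (3, 6, 1, 1) = 1, so the empirical formula equals the molecular formula.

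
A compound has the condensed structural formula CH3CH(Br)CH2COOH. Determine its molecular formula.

C4H7BrO2

Element totals:
  C: 4
  H: 7
  Br: 1
  O: 2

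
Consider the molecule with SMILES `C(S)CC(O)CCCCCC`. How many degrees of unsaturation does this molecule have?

Atom tally by fragment:
  HSCH2 → C:1 H:3 S:1
  CH2 → C:1 H:2
  CH(OH) → C:1 H:2 O:1
  CH2 → C:1 H:2
  CH2 → C:1 H:2
  CH2 → C:1 H:2
  CH2 → C:1 H:2
  CH2 → C:1 H:2
  CH3 → C:1 H:3
Element totals:
  C: 9
  H: 20
  O: 1
  S: 1
Molecular formula: C9H20OS.
DoU = (2C + 2 + N − H − X) / 2 = (2·9 + 2 + 0 − 20 − 0) / 2 = 0.

0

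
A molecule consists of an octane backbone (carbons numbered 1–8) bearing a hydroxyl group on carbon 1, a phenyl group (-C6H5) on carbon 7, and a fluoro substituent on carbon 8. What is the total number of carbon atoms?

Atom tally by fragment:
  HOCH2 → C:1 H:3 O:1
  CH2 → C:1 H:2
  CH2 → C:1 H:2
  CH2 → C:1 H:2
  CH2 → C:1 H:2
  CH2 → C:1 H:2
  CH(C6H5) → C:7 H:6
  CH2F → C:1 H:2 F:1
Element totals:
  C: 14
  H: 21
  F: 1
  O: 1

14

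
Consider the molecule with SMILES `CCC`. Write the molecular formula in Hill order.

C3H8

Atom tally by fragment:
  CH3 → C:1 H:3
  CH2 → C:1 H:2
  CH3 → C:1 H:3
Element totals:
  C: 3
  H: 8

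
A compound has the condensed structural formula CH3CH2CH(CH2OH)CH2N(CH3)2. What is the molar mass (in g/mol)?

131.22 g/mol

Atom tally by fragment:
  CH3 → C:1 H:3
  CH2 → C:1 H:2
  CH(CH2OH) → C:2 H:4 O:1
  CH2N(CH3)2 → C:3 H:8 N:1
Element totals:
  C: 7
  H: 17
  N: 1
  O: 1
Molecular formula: C7H17NO.
  M = 7(12.011) + 17(1.008) + 14.007 + 15.999
    = 84.077 + 17.136 + 14.007 + 15.999 = 131.219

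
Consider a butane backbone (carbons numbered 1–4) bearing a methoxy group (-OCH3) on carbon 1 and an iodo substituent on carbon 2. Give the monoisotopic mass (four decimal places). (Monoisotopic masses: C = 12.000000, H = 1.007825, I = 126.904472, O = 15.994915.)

Atom tally by fragment:
  CH3OCH2 → C:2 H:5 O:1
  CH(I) → C:1 H:1 I:1
  CH2 → C:1 H:2
  CH3 → C:1 H:3
Element totals:
  C: 5
  H: 11
  I: 1
  O: 1
Molecular formula: C5H11IO.
  M = 5(12.0) + 11(1.007825) + 126.904472 + 15.994915
    = 60.000000 + 11.086075 + 126.904472 + 15.994915 = 213.985462

213.9855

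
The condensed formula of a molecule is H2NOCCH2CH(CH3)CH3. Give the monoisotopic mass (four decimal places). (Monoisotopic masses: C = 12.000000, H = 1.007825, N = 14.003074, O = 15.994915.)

101.0841

Element totals:
  C: 5
  H: 11
  N: 1
  O: 1
Molecular formula: C5H11NO.
  M = 5(12.0) + 11(1.007825) + 14.003074 + 15.994915
    = 60.000000 + 11.086075 + 14.003074 + 15.994915 = 101.084064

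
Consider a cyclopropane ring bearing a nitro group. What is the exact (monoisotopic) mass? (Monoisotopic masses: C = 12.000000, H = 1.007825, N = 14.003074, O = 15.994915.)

87.0320

Atom tally by fragment:
  cyclopropane ring core → C:3 H:6
  (− 1 ring H displaced by substituents)
  + NO2 → N:1 O:2
Element totals:
  C: 3
  H: 5
  N: 1
  O: 2
Molecular formula: C3H5NO2.
  M = 3(12.0) + 5(1.007825) + 14.003074 + 2(15.994915)
    = 36.000000 + 5.039125 + 14.003074 + 31.989830 = 87.032029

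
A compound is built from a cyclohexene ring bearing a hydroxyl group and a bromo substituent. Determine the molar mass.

Atom tally by fragment:
  cyclohexene ring core → C:6 H:10
  (− 2 ring H displaced by substituents)
  + OH → O:1 H:1
  + Br → Br:1
Element totals:
  C: 6
  H: 9
  Br: 1
  O: 1
Molecular formula: C6H9BrO.
  M = 6(12.011) + 9(1.008) + 79.904 + 15.999
    = 72.066 + 9.072 + 79.904 + 15.999 = 177.041

177.04 g/mol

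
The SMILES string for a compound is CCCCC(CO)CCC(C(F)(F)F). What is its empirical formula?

C10H19F3O

Atom tally by fragment:
  CH3 → C:1 H:3
  CH2 → C:1 H:2
  CH2 → C:1 H:2
  CH2 → C:1 H:2
  CH(CH2OH) → C:2 H:4 O:1
  CH2 → C:1 H:2
  CH2 → C:1 H:2
  CH2CF3 → C:2 H:2 F:3
Element totals:
  C: 10
  H: 19
  F: 3
  O: 1
Molecular formula: C10H19F3O.
gcd of subscripts (10, 3, 19, 1) = 1, so the empirical formula equals the molecular formula.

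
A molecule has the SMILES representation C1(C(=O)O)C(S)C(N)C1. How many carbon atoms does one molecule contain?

Atom tally by fragment:
  cyclobutane ring core → C:4 H:8
  (− 3 ring H displaced by substituents)
  + COOH → C:1 H:1 O:2
  + SH → S:1 H:1
  + NH2 → N:1 H:2
Element totals:
  C: 5
  H: 9
  N: 1
  O: 2
  S: 1

5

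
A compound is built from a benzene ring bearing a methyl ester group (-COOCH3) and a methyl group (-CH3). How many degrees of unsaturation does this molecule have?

5

Atom tally by fragment:
  benzene ring core → C:6 H:6
  (− 2 ring H displaced by substituents)
  + COOCH3 → C:2 H:3 O:2
  + CH3 → C:1 H:3
Element totals:
  C: 9
  H: 10
  O: 2
Molecular formula: C9H10O2.
DoU = (2C + 2 + N − H − X) / 2 = (2·9 + 2 + 0 − 10 − 0) / 2 = 5.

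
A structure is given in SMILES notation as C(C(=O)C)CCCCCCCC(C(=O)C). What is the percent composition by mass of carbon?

73.54%

Atom tally by fragment:
  CH3COCH2 → C:3 H:5 O:1
  CH2 → C:1 H:2
  CH2 → C:1 H:2
  CH2 → C:1 H:2
  CH2 → C:1 H:2
  CH2 → C:1 H:2
  CH2 → C:1 H:2
  CH2 → C:1 H:2
  CH2COCH3 → C:3 H:5 O:1
Element totals:
  C: 13
  H: 24
  O: 2
Molecular formula: C13H24O2.
Molar mass = 212.333 g/mol.
Mass from C: 13 × 12.011 = 156.143 g/mol.
%C = 156.143 / 212.333 × 100 = 73.54%.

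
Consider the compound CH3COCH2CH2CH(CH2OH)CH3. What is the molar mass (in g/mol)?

Atom tally by fragment:
  CH3COCH2 → C:3 H:5 O:1
  CH2 → C:1 H:2
  CH(CH2OH) → C:2 H:4 O:1
  CH3 → C:1 H:3
Element totals:
  C: 7
  H: 14
  O: 2
Molecular formula: C7H14O2.
  M = 7(12.011) + 14(1.008) + 2(15.999)
    = 84.077 + 14.112 + 31.998 = 130.187

130.19 g/mol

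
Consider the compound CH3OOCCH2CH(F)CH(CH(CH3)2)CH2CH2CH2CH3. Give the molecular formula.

C12H23FO2

Atom tally by fragment:
  CH3OOCCH2 → C:3 H:5 O:2
  CH(F) → C:1 H:1 F:1
  CH(CH(CH3)2) → C:4 H:8
  CH2 → C:1 H:2
  CH2 → C:1 H:2
  CH2 → C:1 H:2
  CH3 → C:1 H:3
Element totals:
  C: 12
  H: 23
  F: 1
  O: 2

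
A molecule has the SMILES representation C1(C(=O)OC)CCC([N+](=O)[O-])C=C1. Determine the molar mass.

185.18 g/mol

Atom tally by fragment:
  cyclohexene ring core → C:6 H:10
  (− 2 ring H displaced by substituents)
  + COOCH3 → C:2 H:3 O:2
  + NO2 → N:1 O:2
Element totals:
  C: 8
  H: 11
  N: 1
  O: 4
Molecular formula: C8H11NO4.
  M = 8(12.011) + 11(1.008) + 14.007 + 4(15.999)
    = 96.088 + 11.088 + 14.007 + 63.996 = 185.179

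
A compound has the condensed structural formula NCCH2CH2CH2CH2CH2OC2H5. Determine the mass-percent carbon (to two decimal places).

68.04%

Element totals:
  C: 8
  H: 15
  N: 1
  O: 1
Molecular formula: C8H15NO.
Molar mass = 141.214 g/mol.
Mass from C: 8 × 12.011 = 96.088 g/mol.
%C = 96.088 / 141.214 × 100 = 68.04%.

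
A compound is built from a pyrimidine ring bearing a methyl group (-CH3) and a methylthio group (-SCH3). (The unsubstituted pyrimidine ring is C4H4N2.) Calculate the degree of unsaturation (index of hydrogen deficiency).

Atom tally by fragment:
  pyrimidine ring core → C:4 H:4 N:2
  (− 2 ring H displaced by substituents)
  + CH3 → C:1 H:3
  + SCH3 → C:1 H:3 S:1
Element totals:
  C: 6
  H: 8
  N: 2
  S: 1
Molecular formula: C6H8N2S.
DoU = (2C + 2 + N − H − X) / 2 = (2·6 + 2 + 2 − 8 − 0) / 2 = 4.

4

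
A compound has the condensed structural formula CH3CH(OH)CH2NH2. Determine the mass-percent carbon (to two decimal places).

Atom tally by fragment:
  CH3 → C:1 H:3
  CH(OH) → C:1 H:2 O:1
  CH2NH2 → C:1 H:4 N:1
Element totals:
  C: 3
  H: 9
  N: 1
  O: 1
Molecular formula: C3H9NO.
Molar mass = 75.111 g/mol.
Mass from C: 3 × 12.011 = 36.033 g/mol.
%C = 36.033 / 75.111 × 100 = 47.97%.

47.97%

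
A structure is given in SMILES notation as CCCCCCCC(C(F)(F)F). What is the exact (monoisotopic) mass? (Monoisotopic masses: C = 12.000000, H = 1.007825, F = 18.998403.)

182.1282

Atom tally by fragment:
  CH3 → C:1 H:3
  CH2 → C:1 H:2
  CH2 → C:1 H:2
  CH2 → C:1 H:2
  CH2 → C:1 H:2
  CH2 → C:1 H:2
  CH2 → C:1 H:2
  CH2CF3 → C:2 H:2 F:3
Element totals:
  C: 9
  H: 17
  F: 3
Molecular formula: C9H17F3.
  M = 9(12.0) + 17(1.007825) + 3(18.998403)
    = 108.000000 + 17.133025 + 56.995209 = 182.128234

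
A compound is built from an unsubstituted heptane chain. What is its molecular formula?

Atom tally by fragment:
  CH3 → C:1 H:3
  CH2 → C:1 H:2
  CH2 → C:1 H:2
  CH2 → C:1 H:2
  CH2 → C:1 H:2
  CH2 → C:1 H:2
  CH3 → C:1 H:3
Element totals:
  C: 7
  H: 16

C7H16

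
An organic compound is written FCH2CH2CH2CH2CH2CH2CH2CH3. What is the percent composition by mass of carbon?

Element totals:
  C: 8
  H: 17
  F: 1
Molecular formula: C8H17F.
Molar mass = 132.222 g/mol.
Mass from C: 8 × 12.011 = 96.088 g/mol.
%C = 96.088 / 132.222 × 100 = 72.67%.

72.67%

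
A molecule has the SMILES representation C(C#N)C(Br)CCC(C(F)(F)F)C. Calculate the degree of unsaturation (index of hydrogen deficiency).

2

Atom tally by fragment:
  NCCH2 → C:2 H:2 N:1
  CH(Br) → C:1 H:1 Br:1
  CH2 → C:1 H:2
  CH2 → C:1 H:2
  CH(CF3) → C:2 H:1 F:3
  CH3 → C:1 H:3
Element totals:
  C: 8
  H: 11
  Br: 1
  F: 3
  N: 1
Molecular formula: C8H11BrF3N.
DoU = (2C + 2 + N − H − X) / 2 = (2·8 + 2 + 1 − 11 − 4) / 2 = 2.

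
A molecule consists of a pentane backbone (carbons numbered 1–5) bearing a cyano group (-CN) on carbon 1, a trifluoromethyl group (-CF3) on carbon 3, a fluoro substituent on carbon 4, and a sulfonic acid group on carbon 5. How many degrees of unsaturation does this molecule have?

2

Atom tally by fragment:
  NCCH2 → C:2 H:2 N:1
  CH2 → C:1 H:2
  CH(CF3) → C:2 H:1 F:3
  CH(F) → C:1 H:1 F:1
  CH2SO3H → C:1 H:3 S:1 O:3
Element totals:
  C: 7
  H: 9
  F: 4
  N: 1
  O: 3
  S: 1
Molecular formula: C7H9F4NO3S.
DoU = (2C + 2 + N − H − X) / 2 = (2·7 + 2 + 1 − 9 − 4) / 2 = 2.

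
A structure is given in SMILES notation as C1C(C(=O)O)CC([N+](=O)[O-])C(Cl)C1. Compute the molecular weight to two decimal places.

Atom tally by fragment:
  cyclohexane ring core → C:6 H:12
  (− 3 ring H displaced by substituents)
  + COOH → C:1 H:1 O:2
  + NO2 → N:1 O:2
  + Cl → Cl:1
Element totals:
  C: 7
  H: 10
  Cl: 1
  N: 1
  O: 4
Molecular formula: C7H10ClNO4.
  M = 7(12.011) + 10(1.008) + 35.45 + 14.007 + 4(15.999)
    = 84.077 + 10.080 + 35.450 + 14.007 + 63.996 = 207.610

207.61 g/mol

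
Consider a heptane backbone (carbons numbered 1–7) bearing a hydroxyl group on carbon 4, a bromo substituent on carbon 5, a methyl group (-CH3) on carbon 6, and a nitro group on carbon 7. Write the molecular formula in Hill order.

C8H16BrNO3

Atom tally by fragment:
  CH3 → C:1 H:3
  CH2 → C:1 H:2
  CH2 → C:1 H:2
  CH(OH) → C:1 H:2 O:1
  CH(Br) → C:1 H:1 Br:1
  CH(CH3) → C:2 H:4
  CH2NO2 → C:1 H:2 N:1 O:2
Element totals:
  C: 8
  H: 16
  Br: 1
  N: 1
  O: 3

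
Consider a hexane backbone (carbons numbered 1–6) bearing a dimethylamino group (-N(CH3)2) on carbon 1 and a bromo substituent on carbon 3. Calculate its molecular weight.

Atom tally by fragment:
  (CH3)2NCH2 → C:3 H:8 N:1
  CH2 → C:1 H:2
  CH(Br) → C:1 H:1 Br:1
  CH2 → C:1 H:2
  CH2 → C:1 H:2
  CH3 → C:1 H:3
Element totals:
  C: 8
  H: 18
  Br: 1
  N: 1
Molecular formula: C8H18BrN.
  M = 8(12.011) + 18(1.008) + 79.904 + 14.007
    = 96.088 + 18.144 + 79.904 + 14.007 = 208.143

208.14 g/mol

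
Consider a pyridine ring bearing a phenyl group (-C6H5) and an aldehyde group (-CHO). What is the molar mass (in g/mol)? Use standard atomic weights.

183.21 g/mol

Atom tally by fragment:
  pyridine ring core → C:5 H:5 N:1
  (− 2 ring H displaced by substituents)
  + C6H5 → C:6 H:5
  + CHO → C:1 H:1 O:1
Element totals:
  C: 12
  H: 9
  N: 1
  O: 1
Molecular formula: C12H9NO.
  M = 12(12.011) + 9(1.008) + 14.007 + 15.999
    = 144.132 + 9.072 + 14.007 + 15.999 = 183.210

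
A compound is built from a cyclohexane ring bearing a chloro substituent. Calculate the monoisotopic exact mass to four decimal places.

Atom tally by fragment:
  cyclohexane ring core → C:6 H:12
  (− 1 ring H displaced by substituents)
  + Cl → Cl:1
Element totals:
  C: 6
  H: 11
  Cl: 1
Molecular formula: C6H11Cl.
  M = 6(12.0) + 11(1.007825) + 34.968853
    = 72.000000 + 11.086075 + 34.968853 = 118.054928

118.0549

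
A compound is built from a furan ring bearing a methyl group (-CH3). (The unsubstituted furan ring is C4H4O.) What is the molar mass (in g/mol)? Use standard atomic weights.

Atom tally by fragment:
  furan ring core → C:4 H:4 O:1
  (− 1 ring H displaced by substituents)
  + CH3 → C:1 H:3
Element totals:
  C: 5
  H: 6
  O: 1
Molecular formula: C5H6O.
  M = 5(12.011) + 6(1.008) + 15.999
    = 60.055 + 6.048 + 15.999 = 82.102

82.10 g/mol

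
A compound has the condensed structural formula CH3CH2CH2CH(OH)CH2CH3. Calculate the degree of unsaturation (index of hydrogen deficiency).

0

Element totals:
  C: 6
  H: 14
  O: 1
Molecular formula: C6H14O.
DoU = (2C + 2 + N − H − X) / 2 = (2·6 + 2 + 0 − 14 − 0) / 2 = 0.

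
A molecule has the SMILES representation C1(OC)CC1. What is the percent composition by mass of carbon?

66.63%

Atom tally by fragment:
  cyclopropane ring core → C:3 H:6
  (− 1 ring H displaced by substituents)
  + OCH3 → C:1 H:3 O:1
Element totals:
  C: 4
  H: 8
  O: 1
Molecular formula: C4H8O.
Molar mass = 72.107 g/mol.
Mass from C: 4 × 12.011 = 48.044 g/mol.
%C = 48.044 / 72.107 × 100 = 66.63%.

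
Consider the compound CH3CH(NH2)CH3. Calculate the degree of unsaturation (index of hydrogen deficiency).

0

Element totals:
  C: 3
  H: 9
  N: 1
Molecular formula: C3H9N.
DoU = (2C + 2 + N − H − X) / 2 = (2·3 + 2 + 1 − 9 − 0) / 2 = 0.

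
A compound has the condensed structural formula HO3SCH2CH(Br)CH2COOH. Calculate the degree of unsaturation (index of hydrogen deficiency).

Atom tally by fragment:
  HO3SCH2 → C:1 H:3 S:1 O:3
  CH(Br) → C:1 H:1 Br:1
  CH2COOH → C:2 H:3 O:2
Element totals:
  C: 4
  H: 7
  Br: 1
  O: 5
  S: 1
Molecular formula: C4H7BrO5S.
DoU = (2C + 2 + N − H − X) / 2 = (2·4 + 2 + 0 − 7 − 1) / 2 = 1.

1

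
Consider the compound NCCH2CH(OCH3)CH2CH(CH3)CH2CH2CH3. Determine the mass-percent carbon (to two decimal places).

Element totals:
  C: 10
  H: 19
  N: 1
  O: 1
Molecular formula: C10H19NO.
Molar mass = 169.268 g/mol.
Mass from C: 10 × 12.011 = 120.110 g/mol.
%C = 120.110 / 169.268 × 100 = 70.96%.

70.96%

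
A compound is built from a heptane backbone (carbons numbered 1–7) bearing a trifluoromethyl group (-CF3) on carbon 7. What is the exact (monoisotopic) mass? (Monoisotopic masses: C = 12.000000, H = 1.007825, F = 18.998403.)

168.1126

Atom tally by fragment:
  CH3 → C:1 H:3
  CH2 → C:1 H:2
  CH2 → C:1 H:2
  CH2 → C:1 H:2
  CH2 → C:1 H:2
  CH2 → C:1 H:2
  CH2CF3 → C:2 H:2 F:3
Element totals:
  C: 8
  H: 15
  F: 3
Molecular formula: C8H15F3.
  M = 8(12.0) + 15(1.007825) + 3(18.998403)
    = 96.000000 + 15.117375 + 56.995209 = 168.112584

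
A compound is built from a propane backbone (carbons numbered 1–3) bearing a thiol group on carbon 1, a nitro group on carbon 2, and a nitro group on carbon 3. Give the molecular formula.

C3H6N2O4S

Atom tally by fragment:
  HSCH2 → C:1 H:3 S:1
  CH(NO2) → C:1 H:1 N:1 O:2
  CH2NO2 → C:1 H:2 N:1 O:2
Element totals:
  C: 3
  H: 6
  N: 2
  O: 4
  S: 1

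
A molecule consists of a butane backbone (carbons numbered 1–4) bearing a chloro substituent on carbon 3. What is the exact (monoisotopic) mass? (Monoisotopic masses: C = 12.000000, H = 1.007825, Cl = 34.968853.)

Atom tally by fragment:
  CH3 → C:1 H:3
  CH2 → C:1 H:2
  CH(Cl) → C:1 H:1 Cl:1
  CH3 → C:1 H:3
Element totals:
  C: 4
  H: 9
  Cl: 1
Molecular formula: C4H9Cl.
  M = 4(12.0) + 9(1.007825) + 34.968853
    = 48.000000 + 9.070425 + 34.968853 = 92.039278

92.0393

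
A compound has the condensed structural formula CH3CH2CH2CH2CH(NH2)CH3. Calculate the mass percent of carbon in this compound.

Atom tally by fragment:
  CH3 → C:1 H:3
  CH2 → C:1 H:2
  CH2 → C:1 H:2
  CH2 → C:1 H:2
  CH(NH2) → C:1 H:3 N:1
  CH3 → C:1 H:3
Element totals:
  C: 6
  H: 15
  N: 1
Molecular formula: C6H15N.
Molar mass = 101.193 g/mol.
Mass from C: 6 × 12.011 = 72.066 g/mol.
%C = 72.066 / 101.193 × 100 = 71.22%.

71.22%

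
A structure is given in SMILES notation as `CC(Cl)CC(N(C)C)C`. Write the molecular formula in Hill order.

C7H16ClN

Atom tally by fragment:
  CH3 → C:1 H:3
  CH(Cl) → C:1 H:1 Cl:1
  CH2 → C:1 H:2
  CH(N(CH3)2) → C:3 H:7 N:1
  CH3 → C:1 H:3
Element totals:
  C: 7
  H: 16
  Cl: 1
  N: 1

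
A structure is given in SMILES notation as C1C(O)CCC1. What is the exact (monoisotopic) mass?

Atom tally by fragment:
  cyclopentane ring core → C:5 H:10
  (− 1 ring H displaced by substituents)
  + OH → O:1 H:1
Element totals:
  C: 5
  H: 10
  O: 1
Molecular formula: C5H10O.
  M = 5(12.0) + 10(1.007825) + 15.994915
    = 60.000000 + 10.078250 + 15.994915 = 86.073165

86.0732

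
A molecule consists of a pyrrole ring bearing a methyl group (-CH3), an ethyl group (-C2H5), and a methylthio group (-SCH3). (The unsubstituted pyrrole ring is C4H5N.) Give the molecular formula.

C8H13NS

Atom tally by fragment:
  pyrrole ring core → C:4 H:5 N:1
  (− 3 ring H displaced by substituents)
  + CH3 → C:1 H:3
  + C2H5 → C:2 H:5
  + SCH3 → C:1 H:3 S:1
Element totals:
  C: 8
  H: 13
  N: 1
  S: 1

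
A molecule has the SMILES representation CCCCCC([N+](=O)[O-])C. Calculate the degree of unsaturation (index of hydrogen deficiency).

1

Atom tally by fragment:
  CH3 → C:1 H:3
  CH2 → C:1 H:2
  CH2 → C:1 H:2
  CH2 → C:1 H:2
  CH2 → C:1 H:2
  CH(NO2) → C:1 H:1 N:1 O:2
  CH3 → C:1 H:3
Element totals:
  C: 7
  H: 15
  N: 1
  O: 2
Molecular formula: C7H15NO2.
DoU = (2C + 2 + N − H − X) / 2 = (2·7 + 2 + 1 − 15 − 0) / 2 = 1.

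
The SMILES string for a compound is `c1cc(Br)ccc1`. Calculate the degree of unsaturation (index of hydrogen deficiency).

Atom tally by fragment:
  benzene ring core → C:6 H:6
  (− 1 ring H displaced by substituents)
  + Br → Br:1
Element totals:
  C: 6
  H: 5
  Br: 1
Molecular formula: C6H5Br.
DoU = (2C + 2 + N − H − X) / 2 = (2·6 + 2 + 0 − 5 − 1) / 2 = 4.

4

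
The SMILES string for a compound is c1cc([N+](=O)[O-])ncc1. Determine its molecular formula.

C5H4N2O2

Atom tally by fragment:
  pyridine ring core → C:5 H:5 N:1
  (− 1 ring H displaced by substituents)
  + NO2 → N:1 O:2
Element totals:
  C: 5
  H: 4
  N: 2
  O: 2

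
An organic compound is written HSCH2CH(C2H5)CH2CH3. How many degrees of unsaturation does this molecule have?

Atom tally by fragment:
  HSCH2 → C:1 H:3 S:1
  CH(C2H5) → C:3 H:6
  CH2 → C:1 H:2
  CH3 → C:1 H:3
Element totals:
  C: 6
  H: 14
  S: 1
Molecular formula: C6H14S.
DoU = (2C + 2 + N − H − X) / 2 = (2·6 + 2 + 0 − 14 − 0) / 2 = 0.

0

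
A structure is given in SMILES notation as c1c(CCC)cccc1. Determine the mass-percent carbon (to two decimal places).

89.94%

Atom tally by fragment:
  benzene ring core → C:6 H:6
  (− 1 ring H displaced by substituents)
  + CH2CH2CH3 → C:3 H:7
Element totals:
  C: 9
  H: 12
Molecular formula: C9H12.
Molar mass = 120.195 g/mol.
Mass from C: 9 × 12.011 = 108.099 g/mol.
%C = 108.099 / 120.195 × 100 = 89.94%.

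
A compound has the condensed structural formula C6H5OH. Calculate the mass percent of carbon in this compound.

Element totals:
  C: 6
  H: 6
  O: 1
Molecular formula: C6H6O.
Molar mass = 94.113 g/mol.
Mass from C: 6 × 12.011 = 72.066 g/mol.
%C = 72.066 / 94.113 × 100 = 76.57%.

76.57%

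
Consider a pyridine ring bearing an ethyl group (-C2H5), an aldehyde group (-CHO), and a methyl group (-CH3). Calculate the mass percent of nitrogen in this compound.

Atom tally by fragment:
  pyridine ring core → C:5 H:5 N:1
  (− 3 ring H displaced by substituents)
  + C2H5 → C:2 H:5
  + CHO → C:1 H:1 O:1
  + CH3 → C:1 H:3
Element totals:
  C: 9
  H: 11
  N: 1
  O: 1
Molecular formula: C9H11NO.
Molar mass = 149.193 g/mol.
Mass from N: 1 × 14.007 = 14.007 g/mol.
%N = 14.007 / 149.193 × 100 = 9.39%.

9.39%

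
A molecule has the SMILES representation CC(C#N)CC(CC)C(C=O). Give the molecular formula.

C9H15NO

Atom tally by fragment:
  CH3 → C:1 H:3
  CH(CN) → C:2 H:1 N:1
  CH2 → C:1 H:2
  CH(C2H5) → C:3 H:6
  CH2CHO → C:2 H:3 O:1
Element totals:
  C: 9
  H: 15
  N: 1
  O: 1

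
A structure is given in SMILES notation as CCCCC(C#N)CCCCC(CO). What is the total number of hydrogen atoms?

Atom tally by fragment:
  CH3 → C:1 H:3
  CH2 → C:1 H:2
  CH2 → C:1 H:2
  CH2 → C:1 H:2
  CH(CN) → C:2 H:1 N:1
  CH2 → C:1 H:2
  CH2 → C:1 H:2
  CH2 → C:1 H:2
  CH2 → C:1 H:2
  CH2CH2OH → C:2 H:5 O:1
Element totals:
  C: 12
  H: 23
  N: 1
  O: 1

23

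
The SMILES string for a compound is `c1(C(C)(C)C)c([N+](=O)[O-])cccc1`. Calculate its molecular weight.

179.22 g/mol

Atom tally by fragment:
  benzene ring core → C:6 H:6
  (− 2 ring H displaced by substituents)
  + C(CH3)3 → C:4 H:9
  + NO2 → N:1 O:2
Element totals:
  C: 10
  H: 13
  N: 1
  O: 2
Molecular formula: C10H13NO2.
  M = 10(12.011) + 13(1.008) + 14.007 + 2(15.999)
    = 120.110 + 13.104 + 14.007 + 31.998 = 179.219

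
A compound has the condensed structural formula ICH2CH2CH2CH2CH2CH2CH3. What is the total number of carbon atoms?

7

Element totals:
  C: 7
  H: 15
  I: 1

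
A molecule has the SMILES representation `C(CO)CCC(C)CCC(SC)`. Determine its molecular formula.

C10H22OS

Atom tally by fragment:
  HOCH2CH2 → C:2 H:5 O:1
  CH2 → C:1 H:2
  CH2 → C:1 H:2
  CH(CH3) → C:2 H:4
  CH2 → C:1 H:2
  CH2 → C:1 H:2
  CH2SCH3 → C:2 H:5 S:1
Element totals:
  C: 10
  H: 22
  O: 1
  S: 1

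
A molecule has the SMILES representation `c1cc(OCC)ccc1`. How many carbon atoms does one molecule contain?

Atom tally by fragment:
  benzene ring core → C:6 H:6
  (− 1 ring H displaced by substituents)
  + OC2H5 → C:2 H:5 O:1
Element totals:
  C: 8
  H: 10
  O: 1

8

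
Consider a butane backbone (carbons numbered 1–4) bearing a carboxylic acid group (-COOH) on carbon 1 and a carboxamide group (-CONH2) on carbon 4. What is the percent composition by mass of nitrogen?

Atom tally by fragment:
  HOOCCH2 → C:2 H:3 O:2
  CH2 → C:1 H:2
  CH2 → C:1 H:2
  CH2CONH2 → C:2 H:4 O:1 N:1
Element totals:
  C: 6
  H: 11
  N: 1
  O: 3
Molecular formula: C6H11NO3.
Molar mass = 145.158 g/mol.
Mass from N: 1 × 14.007 = 14.007 g/mol.
%N = 14.007 / 145.158 × 100 = 9.65%.

9.65%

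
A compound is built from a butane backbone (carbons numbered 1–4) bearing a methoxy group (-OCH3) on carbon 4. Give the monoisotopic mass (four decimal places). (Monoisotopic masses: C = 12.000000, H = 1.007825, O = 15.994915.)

88.0888

Atom tally by fragment:
  CH3 → C:1 H:3
  CH2 → C:1 H:2
  CH2 → C:1 H:2
  CH2OCH3 → C:2 H:5 O:1
Element totals:
  C: 5
  H: 12
  O: 1
Molecular formula: C5H12O.
  M = 5(12.0) + 12(1.007825) + 15.994915
    = 60.000000 + 12.093900 + 15.994915 = 88.088815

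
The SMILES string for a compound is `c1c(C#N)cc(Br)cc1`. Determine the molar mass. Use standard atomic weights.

182.02 g/mol

Atom tally by fragment:
  benzene ring core → C:6 H:6
  (− 2 ring H displaced by substituents)
  + CN → C:1 N:1
  + Br → Br:1
Element totals:
  C: 7
  H: 4
  Br: 1
  N: 1
Molecular formula: C7H4BrN.
  M = 7(12.011) + 4(1.008) + 79.904 + 14.007
    = 84.077 + 4.032 + 79.904 + 14.007 = 182.020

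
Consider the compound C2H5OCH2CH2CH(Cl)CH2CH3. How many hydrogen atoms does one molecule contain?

Atom tally by fragment:
  C2H5OCH2 → C:3 H:7 O:1
  CH2 → C:1 H:2
  CH(Cl) → C:1 H:1 Cl:1
  CH2 → C:1 H:2
  CH3 → C:1 H:3
Element totals:
  C: 7
  H: 15
  Cl: 1
  O: 1

15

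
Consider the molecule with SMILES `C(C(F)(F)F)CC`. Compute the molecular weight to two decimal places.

Atom tally by fragment:
  F3CCH2 → C:2 H:2 F:3
  CH2 → C:1 H:2
  CH3 → C:1 H:3
Element totals:
  C: 4
  H: 7
  F: 3
Molecular formula: C4H7F3.
  M = 4(12.011) + 7(1.008) + 3(18.998)
    = 48.044 + 7.056 + 56.994 = 112.094

112.09 g/mol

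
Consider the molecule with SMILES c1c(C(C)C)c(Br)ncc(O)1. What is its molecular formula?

Atom tally by fragment:
  pyridine ring core → C:5 H:5 N:1
  (− 3 ring H displaced by substituents)
  + CH(CH3)2 → C:3 H:7
  + Br → Br:1
  + OH → O:1 H:1
Element totals:
  C: 8
  H: 10
  Br: 1
  N: 1
  O: 1

C8H10BrNO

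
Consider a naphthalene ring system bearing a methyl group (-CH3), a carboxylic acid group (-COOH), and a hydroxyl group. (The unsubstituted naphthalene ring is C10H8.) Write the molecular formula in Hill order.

Atom tally by fragment:
  naphthalene ring system core → C:10 H:8
  (− 3 ring H displaced by substituents)
  + CH3 → C:1 H:3
  + COOH → C:1 H:1 O:2
  + OH → O:1 H:1
Element totals:
  C: 12
  H: 10
  O: 3

C12H10O3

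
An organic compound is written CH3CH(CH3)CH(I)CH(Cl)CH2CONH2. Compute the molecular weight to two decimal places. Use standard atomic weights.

289.54 g/mol

Atom tally by fragment:
  CH3 → C:1 H:3
  CH(CH3) → C:2 H:4
  CH(I) → C:1 H:1 I:1
  CH(Cl) → C:1 H:1 Cl:1
  CH2CONH2 → C:2 H:4 O:1 N:1
Element totals:
  C: 7
  H: 13
  Cl: 1
  I: 1
  N: 1
  O: 1
Molecular formula: C7H13ClINO.
  M = 7(12.011) + 13(1.008) + 35.45 + 126.904 + 14.007 + 15.999
    = 84.077 + 13.104 + 35.450 + 126.904 + 14.007 + 15.999 = 289.541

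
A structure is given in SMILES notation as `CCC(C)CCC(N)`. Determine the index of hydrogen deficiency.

Atom tally by fragment:
  CH3 → C:1 H:3
  CH2 → C:1 H:2
  CH(CH3) → C:2 H:4
  CH2 → C:1 H:2
  CH2 → C:1 H:2
  CH2NH2 → C:1 H:4 N:1
Element totals:
  C: 7
  H: 17
  N: 1
Molecular formula: C7H17N.
DoU = (2C + 2 + N − H − X) / 2 = (2·7 + 2 + 1 − 17 − 0) / 2 = 0.

0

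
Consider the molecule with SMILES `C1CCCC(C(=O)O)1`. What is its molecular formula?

C6H10O2

Atom tally by fragment:
  cyclopentane ring core → C:5 H:10
  (− 1 ring H displaced by substituents)
  + COOH → C:1 H:1 O:2
Element totals:
  C: 6
  H: 10
  O: 2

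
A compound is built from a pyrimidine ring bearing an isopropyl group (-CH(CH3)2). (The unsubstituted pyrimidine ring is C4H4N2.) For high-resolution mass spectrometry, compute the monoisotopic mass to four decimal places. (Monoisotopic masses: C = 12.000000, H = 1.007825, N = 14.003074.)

Atom tally by fragment:
  pyrimidine ring core → C:4 H:4 N:2
  (− 1 ring H displaced by substituents)
  + CH(CH3)2 → C:3 H:7
Element totals:
  C: 7
  H: 10
  N: 2
Molecular formula: C7H10N2.
  M = 7(12.0) + 10(1.007825) + 2(14.003074)
    = 84.000000 + 10.078250 + 28.006148 = 122.084398

122.0844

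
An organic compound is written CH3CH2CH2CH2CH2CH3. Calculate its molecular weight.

Atom tally by fragment:
  CH3 → C:1 H:3
  CH2 → C:1 H:2
  CH2 → C:1 H:2
  CH2 → C:1 H:2
  CH2 → C:1 H:2
  CH3 → C:1 H:3
Element totals:
  C: 6
  H: 14
Molecular formula: C6H14.
  M = 6(12.011) + 14(1.008)
    = 72.066 + 14.112 = 86.178

86.18 g/mol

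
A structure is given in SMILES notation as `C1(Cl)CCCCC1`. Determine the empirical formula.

Atom tally by fragment:
  cyclohexane ring core → C:6 H:12
  (− 1 ring H displaced by substituents)
  + Cl → Cl:1
Element totals:
  C: 6
  H: 11
  Cl: 1
Molecular formula: C6H11Cl.
gcd of subscripts (6, 1, 11) = 1, so the empirical formula equals the molecular formula.

C6H11Cl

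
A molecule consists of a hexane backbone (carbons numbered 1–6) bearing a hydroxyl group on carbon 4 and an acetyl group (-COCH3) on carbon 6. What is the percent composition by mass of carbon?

66.63%

Atom tally by fragment:
  CH3 → C:1 H:3
  CH2 → C:1 H:2
  CH2 → C:1 H:2
  CH(OH) → C:1 H:2 O:1
  CH2 → C:1 H:2
  CH2COCH3 → C:3 H:5 O:1
Element totals:
  C: 8
  H: 16
  O: 2
Molecular formula: C8H16O2.
Molar mass = 144.214 g/mol.
Mass from C: 8 × 12.011 = 96.088 g/mol.
%C = 96.088 / 144.214 × 100 = 66.63%.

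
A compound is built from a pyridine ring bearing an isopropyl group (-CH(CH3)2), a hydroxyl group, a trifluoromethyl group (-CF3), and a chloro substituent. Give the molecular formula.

C9H9ClF3NO

Atom tally by fragment:
  pyridine ring core → C:5 H:5 N:1
  (− 4 ring H displaced by substituents)
  + CH(CH3)2 → C:3 H:7
  + OH → O:1 H:1
  + CF3 → C:1 F:3
  + Cl → Cl:1
Element totals:
  C: 9
  H: 9
  Cl: 1
  F: 3
  N: 1
  O: 1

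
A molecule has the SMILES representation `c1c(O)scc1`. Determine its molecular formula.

C4H4OS

Atom tally by fragment:
  thiophene ring core → C:4 H:4 S:1
  (− 1 ring H displaced by substituents)
  + OH → O:1 H:1
Element totals:
  C: 4
  H: 4
  O: 1
  S: 1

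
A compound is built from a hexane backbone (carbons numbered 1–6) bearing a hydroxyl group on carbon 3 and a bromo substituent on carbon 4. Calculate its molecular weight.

181.07 g/mol

Atom tally by fragment:
  CH3 → C:1 H:3
  CH2 → C:1 H:2
  CH(OH) → C:1 H:2 O:1
  CH(Br) → C:1 H:1 Br:1
  CH2 → C:1 H:2
  CH3 → C:1 H:3
Element totals:
  C: 6
  H: 13
  Br: 1
  O: 1
Molecular formula: C6H13BrO.
  M = 6(12.011) + 13(1.008) + 79.904 + 15.999
    = 72.066 + 13.104 + 79.904 + 15.999 = 181.073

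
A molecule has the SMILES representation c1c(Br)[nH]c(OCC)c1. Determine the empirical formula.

Atom tally by fragment:
  pyrrole ring core → C:4 H:5 N:1
  (− 2 ring H displaced by substituents)
  + Br → Br:1
  + OC2H5 → C:2 H:5 O:1
Element totals:
  C: 6
  H: 8
  Br: 1
  N: 1
  O: 1
Molecular formula: C6H8BrNO.
gcd of subscripts (1, 6, 8, 1, 1) = 1, so the empirical formula equals the molecular formula.

C6H8BrNO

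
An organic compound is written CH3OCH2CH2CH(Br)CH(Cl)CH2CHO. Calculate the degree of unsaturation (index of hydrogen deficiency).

Atom tally by fragment:
  CH3OCH2 → C:2 H:5 O:1
  CH2 → C:1 H:2
  CH(Br) → C:1 H:1 Br:1
  CH(Cl) → C:1 H:1 Cl:1
  CH2CHO → C:2 H:3 O:1
Element totals:
  C: 7
  H: 12
  Br: 1
  Cl: 1
  O: 2
Molecular formula: C7H12BrClO2.
DoU = (2C + 2 + N − H − X) / 2 = (2·7 + 2 + 0 − 12 − 2) / 2 = 1.

1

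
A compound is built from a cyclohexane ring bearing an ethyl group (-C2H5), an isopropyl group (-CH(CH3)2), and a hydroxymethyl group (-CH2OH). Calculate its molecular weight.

Atom tally by fragment:
  cyclohexane ring core → C:6 H:12
  (− 3 ring H displaced by substituents)
  + C2H5 → C:2 H:5
  + CH(CH3)2 → C:3 H:7
  + CH2OH → C:1 H:3 O:1
Element totals:
  C: 12
  H: 24
  O: 1
Molecular formula: C12H24O.
  M = 12(12.011) + 24(1.008) + 15.999
    = 144.132 + 24.192 + 15.999 = 184.323

184.32 g/mol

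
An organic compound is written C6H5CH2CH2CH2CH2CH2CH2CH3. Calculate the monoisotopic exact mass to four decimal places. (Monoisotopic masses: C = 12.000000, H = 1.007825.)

176.1565

Element totals:
  C: 13
  H: 20
Molecular formula: C13H20.
  M = 13(12.0) + 20(1.007825)
    = 156.000000 + 20.156500 = 176.156500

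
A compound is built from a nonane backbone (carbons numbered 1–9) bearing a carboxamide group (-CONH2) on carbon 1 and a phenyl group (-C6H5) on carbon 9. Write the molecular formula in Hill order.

C16H25NO

Atom tally by fragment:
  H2NOCCH2 → C:2 H:4 O:1 N:1
  CH2 → C:1 H:2
  CH2 → C:1 H:2
  CH2 → C:1 H:2
  CH2 → C:1 H:2
  CH2 → C:1 H:2
  CH2 → C:1 H:2
  CH2 → C:1 H:2
  CH2C6H5 → C:7 H:7
Element totals:
  C: 16
  H: 25
  N: 1
  O: 1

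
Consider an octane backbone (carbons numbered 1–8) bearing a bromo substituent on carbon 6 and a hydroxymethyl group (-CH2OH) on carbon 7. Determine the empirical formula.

Atom tally by fragment:
  CH3 → C:1 H:3
  CH2 → C:1 H:2
  CH2 → C:1 H:2
  CH2 → C:1 H:2
  CH2 → C:1 H:2
  CH(Br) → C:1 H:1 Br:1
  CH(CH2OH) → C:2 H:4 O:1
  CH3 → C:1 H:3
Element totals:
  C: 9
  H: 19
  Br: 1
  O: 1
Molecular formula: C9H19BrO.
gcd of subscripts (1, 9, 19, 1) = 1, so the empirical formula equals the molecular formula.

C9H19BrO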